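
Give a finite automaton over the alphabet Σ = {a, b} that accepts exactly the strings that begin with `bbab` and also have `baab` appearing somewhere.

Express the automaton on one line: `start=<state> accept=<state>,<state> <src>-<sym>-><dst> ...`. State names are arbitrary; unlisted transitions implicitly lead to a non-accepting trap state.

start=s0 accept=s9 s0-a->s1 s0-b->s2 s1-a->s1 s1-b->s1 s2-a->s1 s2-b->s3 s3-a->s4 s3-b->s1 s4-a->s1 s4-b->s5 s5-a->s6 s5-b->s5 s6-a->s7 s6-b->s5 s7-a->s8 s7-b->s9 s8-a->s8 s8-b->s5 s9-a->s9 s9-b->s9

Build one automaton per condition and run them in lockstep. The first has 6 states tracking whether the input so far still matches the prefix `bbab`; the second has 5 states tracking whether and how much of `baab` has been seen. A product state is a pair (one from each), accepting exactly when both do. Minimizing collapses redundant product states.
A 10-state machine:
        a   b  
>  s0   s1  s2 
   s1   s1  s1 
   s2   s1  s3 
   s3   s4  s1 
   s4   s1  s5 
   s5   s6  s5 
   s6   s7  s5 
   s7   s8  s9 
   s8   s8  s5 
 * s9   s9  s9 
(> = start, * = accepting)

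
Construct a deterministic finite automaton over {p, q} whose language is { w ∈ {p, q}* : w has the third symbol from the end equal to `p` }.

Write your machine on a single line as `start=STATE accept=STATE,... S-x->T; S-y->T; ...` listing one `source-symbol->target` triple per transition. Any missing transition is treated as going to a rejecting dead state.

Because acceptance depends on a position counted from the end, the machine has to buffer the most recent 3 symbols. Make each state the string of the last up-to-3 symbols read; on input `x` shift the window left and append `x`. Accept when the buffered window has length 3 and begins with `p`.
15 states suffice.
          p    q  
>  S0     S1   S2 
   S1     S3   S4 
   S2     S5   S6 
   S3     S7   S8 
   S4     S9  S10 
   S5    S11  S12 
   S6    S13  S14 
 * S7     S7   S8 
 * S8     S9  S10 
 * S9    S11  S12 
 * S10   S13  S14 
   S11    S7   S8 
   S12    S9  S10 
   S13   S11  S12 
   S14   S13  S14 
(> = start, * = accepting)

start=S0; accept=S7,S8,S9,S10; S0-p->S1; S0-q->S2; S1-p->S3; S1-q->S4; S2-p->S5; S2-q->S6; S3-p->S7; S3-q->S8; S4-p->S9; S4-q->S10; S5-p->S11; S5-q->S12; S6-p->S13; S6-q->S14; S7-p->S7; S7-q->S8; S8-p->S9; S8-q->S10; S9-p->S11; S9-q->S12; S10-p->S13; S10-q->S14; S11-p->S7; S11-q->S8; S12-p->S9; S12-q->S10; S13-p->S11; S13-q->S12; S14-p->S13; S14-q->S14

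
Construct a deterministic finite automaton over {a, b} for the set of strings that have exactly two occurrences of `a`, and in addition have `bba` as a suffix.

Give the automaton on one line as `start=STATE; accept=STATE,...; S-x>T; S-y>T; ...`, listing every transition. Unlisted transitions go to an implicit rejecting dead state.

start=q0; accept=q12; q0-a>q1; q0-b>q2; q1-a>q3; q1-b>q4; q2-a>q1; q2-b>q5; q3-a>q6; q3-b>q7; q4-a>q3; q4-b>q8; q5-a>q9; q5-b>q5; q6-a>q6; q6-b>q10; q7-a>q6; q7-b>q11; q8-a>q12; q8-b>q8; q9-a>q3; q9-b>q4; q10-a>q6; q10-b>q13; q11-a>q14; q11-b>q11; q12-a>q6; q12-b>q7; q13-a>q14; q13-b>q13; q14-a>q6; q14-b>q10

Build one automaton per condition and run them in lockstep. The first has 4 states tracking the count of `a`s, saturating at 3; the second has 4 states tracking how much of the suffix `bba` has currently been matched. A product state is a pair (one from each), accepting exactly when both do.
A 15-state machine:
          a    b  
>  q0     q1   q2 
   q1     q3   q4 
   q2     q1   q5 
   q3     q6   q7 
   q4     q3   q8 
   q5     q9   q5 
   q6     q6  q10 
   q7     q6  q11 
   q8    q12   q8 
   q9     q3   q4 
   q10    q6  q13 
   q11   q14  q11 
 * q12    q6   q7 
   q13   q14  q13 
   q14    q6  q10 
(> = start, * = accepting)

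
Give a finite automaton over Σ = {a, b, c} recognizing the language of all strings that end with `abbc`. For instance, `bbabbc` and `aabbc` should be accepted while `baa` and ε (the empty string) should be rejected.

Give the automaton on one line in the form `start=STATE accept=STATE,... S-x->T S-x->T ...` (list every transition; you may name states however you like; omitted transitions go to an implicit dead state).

Let each state record the length of the longest suffix of the input read so far that is also a prefix of `abbc`. s1 means the last symbol is `a`; s2 means the last 2 symbols are `ab`; s3 means the last 3 symbols are `abb`; s4 means the last 4 symbols are `abbc`. Accept only at s4, where the string currently ends in `abbc`.
        a   b   c  
>  s0   s1  s0  s0 
   s1   s1  s2  s0 
   s2   s1  s3  s0 
   s3   s1  s0  s4 
 * s4   s1  s0  s0 
(> = start, * = accepting)

start=s0 accept=s4 s0-a->s1 s0-b->s0 s0-c->s0 s1-a->s1 s1-b->s2 s1-c->s0 s2-a->s1 s2-b->s3 s2-c->s0 s3-a->s1 s3-b->s0 s3-c->s4 s4-a->s1 s4-b->s0 s4-c->s0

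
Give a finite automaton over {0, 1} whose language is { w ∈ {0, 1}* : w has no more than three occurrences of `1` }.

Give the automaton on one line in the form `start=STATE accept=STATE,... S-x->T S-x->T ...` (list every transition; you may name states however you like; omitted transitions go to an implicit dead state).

start=q0 accept=q0,q1,q2,q3 q0-0->q0 q0-1->q1 q1-0->q1 q1-1->q2 q2-0->q2 q2-1->q3 q3-0->q3 q3-1->q4 q4-0->q4 q4-1->q4

Only the number of `1`s matters, and only up to 4. Make a chain q0 → q1 → q2 → q3 → q4 advanced by each `1` (with q4 absorbing); every other symbol self-loops. The accepting set is {q0, q1, q2, q3}.
A 5-state machine:
        0   1  
>* q0   q0  q1 
 * q1   q1  q2 
 * q2   q2  q3 
 * q3   q3  q4 
   q4   q4  q4 
(> = start, * = accepting)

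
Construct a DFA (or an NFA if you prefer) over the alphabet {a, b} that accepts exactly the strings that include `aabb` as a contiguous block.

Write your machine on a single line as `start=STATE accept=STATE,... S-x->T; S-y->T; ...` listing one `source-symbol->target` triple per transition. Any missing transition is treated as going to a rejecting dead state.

Track how much of `aabb` has been matched so far: state q0 is no progress, q4 is the absorbing accept state reached once `aabb` has occurred. Intermediate states record partial matches; on a mismatch, fall back to the longest reusable overlap.
5 states suffice.
        a   b  
>  q0   q1  q0 
   q1   q2  q0 
   q2   q2  q3 
   q3   q1  q4 
 * q4   q4  q4 
(> = start, * = accepting)

start=q0; accept=q4; q0-a->q1; q0-b->q0; q1-a->q2; q1-b->q0; q2-a->q2; q2-b->q3; q3-a->q1; q3-b->q4; q4-a->q4; q4-b->q4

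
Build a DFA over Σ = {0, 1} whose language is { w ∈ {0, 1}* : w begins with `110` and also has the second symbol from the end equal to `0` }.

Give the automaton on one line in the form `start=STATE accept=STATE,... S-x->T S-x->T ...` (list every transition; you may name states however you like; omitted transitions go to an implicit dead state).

start=q0 accept=q5,q6 q0-0->q1 q0-1->q2 q1-0->q1 q1-1->q1 q2-0->q1 q2-1->q3 q3-0->q4 q3-1->q1 q4-0->q5 q4-1->q6 q5-0->q5 q5-1->q6 q6-0->q4 q6-1->q7 q7-0->q4 q7-1->q7

Run two small machines in parallel and take their product. One (5 states) tracks whether the input so far still matches the prefix `110`; the other (7 states) tracks the last 2 symbols read. Each combined state is a pair, one component from each; accept when both components accept. After merging equivalent states the machine shrinks.
With 8 states:
        0   1  
>  q0   q1  q2 
   q1   q1  q1 
   q2   q1  q3 
   q3   q4  q1 
   q4   q5  q6 
 * q5   q5  q6 
 * q6   q4  q7 
   q7   q4  q7 
(> = start, * = accepting)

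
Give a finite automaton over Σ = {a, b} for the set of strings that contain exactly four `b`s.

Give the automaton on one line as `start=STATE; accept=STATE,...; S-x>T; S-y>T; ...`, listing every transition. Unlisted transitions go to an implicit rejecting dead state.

start=q0; accept=q4; q0-a>q0; q0-b>q1; q1-a>q1; q1-b>q2; q2-a>q2; q2-b>q3; q3-a>q3; q3-b>q4; q4-a>q4; q4-b>q5; q5-a>q5; q5-b>q5

Only the number of `b`s matters, and only up to 5. Make a chain q0 → q1 → q2 → q3 → q4 → q5 advanced by each `b` (with q5 absorbing); every other symbol self-loops. The accepting set is {q4}.
6 states suffice.
        a   b  
>  q0   q0  q1 
   q1   q1  q2 
   q2   q2  q3 
   q3   q3  q4 
 * q4   q4  q5 
   q5   q5  q5 
(> = start, * = accepting)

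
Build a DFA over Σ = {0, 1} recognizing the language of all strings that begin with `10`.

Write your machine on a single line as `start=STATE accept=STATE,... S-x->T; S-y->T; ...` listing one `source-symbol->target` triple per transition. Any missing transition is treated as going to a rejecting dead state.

start=q0; accept=q2; q0-0->q3; q0-1->q1; q1-0->q2; q1-1->q3; q2-0->q2; q2-1->q2; q3-0->q3; q3-1->q3

Walk along `10` while the input agrees: from q0 take `1` to q1, and so on. Any deviation drops to the rejecting sink q3. Once q2 is reached the prefix is confirmed and every continuation is accepted.
With 4 states:
        0   1  
>  q0   q3  q1 
   q1   q2  q3 
 * q2   q2  q2 
   q3   q3  q3 
(> = start, * = accepting)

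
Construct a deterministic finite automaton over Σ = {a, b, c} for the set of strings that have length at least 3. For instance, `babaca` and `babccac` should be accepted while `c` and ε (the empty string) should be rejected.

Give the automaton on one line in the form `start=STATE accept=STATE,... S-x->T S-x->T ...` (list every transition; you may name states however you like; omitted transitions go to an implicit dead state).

We only need to distinguish lengths 0, 1, …, 3, and '>3'. Chain q0 → q1 → q2 → q3 → q4 on every symbol, with q4 looping. Accepting states: {q3, q4}.
A 5-state machine:
        a   b   c  
>  q0   q1  q1  q1 
   q1   q2  q2  q2 
   q2   q3  q3  q3 
 * q3   q4  q4  q4 
 * q4   q4  q4  q4 
(> = start, * = accepting)

start=q0 accept=q3,q4 q0-a->q1 q0-b->q1 q0-c->q1 q1-a->q2 q1-b->q2 q1-c->q2 q2-a->q3 q2-b->q3 q2-c->q3 q3-a->q4 q3-b->q4 q3-c->q4 q4-a->q4 q4-b->q4 q4-c->q4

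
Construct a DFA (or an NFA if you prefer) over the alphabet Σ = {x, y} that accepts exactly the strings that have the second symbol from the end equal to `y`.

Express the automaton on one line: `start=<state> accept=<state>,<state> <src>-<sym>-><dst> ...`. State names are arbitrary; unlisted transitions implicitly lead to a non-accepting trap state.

Because acceptance depends on a position counted from the end, the machine has to buffer the most recent 2 symbols. Make each state the string of the last up-to-2 symbols read; on input `x` shift the window left and append `x`. Accept when the buffered window has length 2 and begins with `y`.
With 7 states:
        x   y  
>  q0   q1  q2 
   q1   q3  q4 
   q2   q5  q6 
   q3   q3  q4 
   q4   q5  q6 
 * q5   q3  q4 
 * q6   q5  q6 
(> = start, * = accepting)

start=q0 accept=q5,q6 q0-x->q1 q0-y->q2 q1-x->q3 q1-y->q4 q2-x->q5 q2-y->q6 q3-x->q3 q3-y->q4 q4-x->q5 q4-y->q6 q5-x->q3 q5-y->q4 q6-x->q5 q6-y->q6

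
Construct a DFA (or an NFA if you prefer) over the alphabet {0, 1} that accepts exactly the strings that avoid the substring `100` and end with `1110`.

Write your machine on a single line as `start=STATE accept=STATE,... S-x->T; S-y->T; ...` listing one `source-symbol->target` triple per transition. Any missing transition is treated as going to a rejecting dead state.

Handle the two conditions separately and then intersect. The first has 4 states tracking partial matches of the forbidden pattern `100`; the second has 5 states tracking how much of the suffix `1110` has currently been matched. A product state is a pair (one from each), accepting exactly when both do. Equivalent product states are then merged.
       0  1 
>  A   A  B 
   B   C  D 
   C   E  B 
   D   C  F 
   E   E  E 
   F   G  F 
 * G   E  B 
(> = start, * = accepting)

start=A; accept=G; A-0->A; A-1->B; B-0->C; B-1->D; C-0->E; C-1->B; D-0->C; D-1->F; E-0->E; E-1->E; F-0->G; F-1->F; G-0->E; G-1->B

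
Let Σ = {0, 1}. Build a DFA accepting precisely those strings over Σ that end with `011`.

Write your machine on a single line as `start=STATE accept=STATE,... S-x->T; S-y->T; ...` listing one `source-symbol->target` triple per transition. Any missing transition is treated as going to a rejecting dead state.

Let each state record the length of the longest suffix of the input read so far that is also a prefix of `011`. q1 means the last symbol is `0`; q2 means the last 2 symbols are `01`; q3 means the last 3 symbols are `011`. Accept only at q3, where the string currently ends in `011`.
With 4 states:
        0   1  
>  q0   q1  q0 
   q1   q1  q2 
   q2   q1  q3 
 * q3   q1  q0 
(> = start, * = accepting)

start=q0; accept=q3; q0-0->q1; q0-1->q0; q1-0->q1; q1-1->q2; q2-0->q1; q2-1->q3; q3-0->q1; q3-1->q0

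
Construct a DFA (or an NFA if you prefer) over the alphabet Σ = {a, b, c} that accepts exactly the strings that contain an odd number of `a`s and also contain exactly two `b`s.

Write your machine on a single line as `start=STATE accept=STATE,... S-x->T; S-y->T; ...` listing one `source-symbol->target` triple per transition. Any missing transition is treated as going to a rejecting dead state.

start=S0; accept=S5; S0-a->S1; S0-b->S2; S0-c->S0; S1-a->S0; S1-b->S3; S1-c->S1; S2-a->S3; S2-b->S4; S2-c->S2; S3-a->S2; S3-b->S5; S3-c->S3; S4-a->S5; S4-b->S6; S4-c->S4; S5-a->S4; S5-b->S6; S5-c->S5; S6-a->S6; S6-b->S6; S6-c->S6

Build one automaton per condition and run them in lockstep. The first has 2 states tracking the count of `a`s modulo 2; the second has 4 states tracking the count of `b`s, saturating at 3. A product state is a pair (one from each), accepting exactly when both do. After merging equivalent states the machine shrinks.
7 states suffice.
        a   b   c  
>  S0   S1  S2  S0 
   S1   S0  S3  S1 
   S2   S3  S4  S2 
   S3   S2  S5  S3 
   S4   S5  S6  S4 
 * S5   S4  S6  S5 
   S6   S6  S6  S6 
(> = start, * = accepting)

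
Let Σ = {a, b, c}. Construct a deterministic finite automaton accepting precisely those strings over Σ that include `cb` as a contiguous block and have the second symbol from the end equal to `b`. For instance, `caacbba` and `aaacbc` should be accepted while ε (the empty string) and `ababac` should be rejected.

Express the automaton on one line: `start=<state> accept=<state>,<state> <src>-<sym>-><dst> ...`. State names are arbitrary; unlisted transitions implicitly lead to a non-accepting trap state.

Build one automaton per condition and run them in lockstep. The first has 3 states tracking whether and how much of `cb` has been seen; the second has 13 states tracking the last 2 symbols read. A product state is a pair (one from each), accepting exactly when both do. Equivalent product states are then merged.
        a   b   c  
>  q0   q0  q0  q1 
   q1   q0  q2  q1 
   q2   q3  q4  q3 
 * q3   q5  q2  q5 
 * q4   q3  q4  q3 
   q5   q5  q2  q5 
(> = start, * = accepting)

start=q0 accept=q3,q4 q0-a->q0 q0-b->q0 q0-c->q1 q1-a->q0 q1-b->q2 q1-c->q1 q2-a->q3 q2-b->q4 q2-c->q3 q3-a->q5 q3-b->q2 q3-c->q5 q4-a->q3 q4-b->q4 q4-c->q3 q5-a->q5 q5-b->q2 q5-c->q5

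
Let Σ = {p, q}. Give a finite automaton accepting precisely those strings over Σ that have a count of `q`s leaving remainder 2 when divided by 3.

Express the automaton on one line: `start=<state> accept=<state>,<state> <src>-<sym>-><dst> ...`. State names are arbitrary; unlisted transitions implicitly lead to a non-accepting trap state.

Keep the running count of `q`s modulo 3: each `q` advances along the cycle A → B → C → A while other symbols loop. Accept at C.
A 3-state machine:
       p  q 
>  A   A  B 
   B   B  C 
 * C   C  A 
(> = start, * = accepting)

start=A accept=C A-p->A A-q->B B-p->B B-q->C C-p->C C-q->A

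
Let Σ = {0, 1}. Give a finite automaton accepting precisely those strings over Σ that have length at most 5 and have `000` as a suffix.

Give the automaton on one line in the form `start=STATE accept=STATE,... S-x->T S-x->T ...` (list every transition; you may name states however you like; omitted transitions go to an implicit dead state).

start=q0 accept=q6,q10,q14 q0-0->q1 q0-1->q2 q1-0->q3 q1-1->q4 q2-0->q5 q2-1->q4 q3-0->q6 q3-1->q7 q4-0->q8 q4-1->q7 q5-0->q9 q5-1->q7 q6-0->q10 q6-1->q11 q7-0->q12 q7-1->q11 q8-0->q13 q8-1->q11 q9-0->q10 q9-1->q11 q10-0->q14 q10-1->q15 q11-0->q16 q11-1->q15 q12-0->q17 q12-1->q15 q13-0->q14 q13-1->q15 q14-0->q18 q14-1->q19 q15-0->q20 q15-1->q19 q16-0->q21 q16-1->q19 q17-0->q18 q17-1->q19 q18-0->q18 q18-1->q19 q19-0->q20 q19-1->q19 q20-0->q21 q20-1->q19 q21-0->q18 q21-1->q19

Run two small machines in parallel and take their product. One (7 states) tracks the input length, saturating at 6; the other (4 states) tracks how much of the suffix `000` has currently been matched. Each combined state is a pair, one component from each; accept when both components accept.
With 22 states:
          0    1  
>  q0     q1   q2 
   q1     q3   q4 
   q2     q5   q4 
   q3     q6   q7 
   q4     q8   q7 
   q5     q9   q7 
 * q6    q10  q11 
   q7    q12  q11 
   q8    q13  q11 
   q9    q10  q11 
 * q10   q14  q15 
   q11   q16  q15 
   q12   q17  q15 
   q13   q14  q15 
 * q14   q18  q19 
   q15   q20  q19 
   q16   q21  q19 
   q17   q18  q19 
   q18   q18  q19 
   q19   q20  q19 
   q20   q21  q19 
   q21   q18  q19 
(> = start, * = accepting)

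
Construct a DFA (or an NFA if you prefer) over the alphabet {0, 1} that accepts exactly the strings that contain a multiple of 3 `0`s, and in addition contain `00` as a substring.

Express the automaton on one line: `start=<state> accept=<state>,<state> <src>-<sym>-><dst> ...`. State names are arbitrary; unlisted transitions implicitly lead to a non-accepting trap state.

start=q0 accept=q4 q0-0->q1 q0-1->q0 q1-0->q2 q1-1->q3 q2-0->q4 q2-1->q2 q3-0->q5 q3-1->q3 q4-0->q6 q4-1->q4 q5-0->q4 q5-1->q7 q6-0->q2 q6-1->q6 q7-0->q8 q7-1->q7 q8-0->q6 q8-1->q0

Run two small machines in parallel and take their product. The first has 3 states tracking the count of `0`s modulo 3; the second has 3 states tracking whether and how much of `00` has been seen. A product state is a pair (one from each), accepting exactly when both do.
A 9-state machine:
        0   1  
>  q0   q1  q0 
   q1   q2  q3 
   q2   q4  q2 
   q3   q5  q3 
 * q4   q6  q4 
   q5   q4  q7 
   q6   q2  q6 
   q7   q8  q7 
   q8   q6  q0 
(> = start, * = accepting)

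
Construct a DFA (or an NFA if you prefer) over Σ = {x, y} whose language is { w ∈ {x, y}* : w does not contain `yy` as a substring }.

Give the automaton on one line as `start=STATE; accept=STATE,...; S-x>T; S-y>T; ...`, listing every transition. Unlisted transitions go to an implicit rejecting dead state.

Track partial matches of the forbidden pattern `yy`. State S2 is a dead state reached once `yy` has occurred; every other state accepts. S0 means no part of `yy` is currently matched.
3 states suffice.
        x   y  
>* S0   S0  S1 
 * S1   S0  S2 
   S2   S2  S2 
(> = start, * = accepting)

start=S0; accept=S0,S1; S0-x>S0; S0-y>S1; S1-x>S0; S1-y>S2; S2-x>S2; S2-y>S2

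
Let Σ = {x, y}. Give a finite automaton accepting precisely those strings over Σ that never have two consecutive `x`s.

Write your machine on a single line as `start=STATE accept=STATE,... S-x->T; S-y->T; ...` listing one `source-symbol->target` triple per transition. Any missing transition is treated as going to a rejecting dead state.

Track partial matches of the forbidden pattern `xx`. State q2 is a dead state reached once `xx` has occurred; every other state accepts. q0 means no part of `xx` is currently matched.
A 3-state machine:
        x   y  
>* q0   q1  q0 
 * q1   q2  q0 
   q2   q2  q2 
(> = start, * = accepting)

start=q0; accept=q0,q1; q0-x->q1; q0-y->q0; q1-x->q2; q1-y->q0; q2-x->q2; q2-y->q2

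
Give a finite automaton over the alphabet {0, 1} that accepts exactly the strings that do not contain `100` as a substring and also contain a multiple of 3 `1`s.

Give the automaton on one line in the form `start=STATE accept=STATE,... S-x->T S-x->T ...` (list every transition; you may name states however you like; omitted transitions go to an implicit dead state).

start=A accept=A,G,H A-0->A A-1->B B-0->C B-1->D C-0->E C-1->D D-0->F D-1->G E-0->E E-1->E F-0->E F-1->G G-0->H G-1->B H-0->E H-1->B

Handle the two conditions separately and then intersect. One (4 states) tracks partial matches of the forbidden pattern `100`; the other (3 states) tracks the count of `1`s modulo 3. Each combined state is a pair, one component from each; accept when both components accept. After merging equivalent states the machine shrinks.
With 8 states:
       0  1 
>* A   A  B 
   B   C  D 
   C   E  D 
   D   F  G 
   E   E  E 
   F   E  G 
 * G   H  B 
 * H   E  B 
(> = start, * = accepting)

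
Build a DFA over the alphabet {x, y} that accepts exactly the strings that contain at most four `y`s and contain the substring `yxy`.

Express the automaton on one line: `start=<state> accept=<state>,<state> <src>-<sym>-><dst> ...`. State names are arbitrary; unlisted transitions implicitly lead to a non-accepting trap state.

start=s0 accept=s5,s8,s12 s0-x->s0 s0-y->s1 s1-x->s2 s1-y->s3 s2-x->s4 s2-y->s5 s3-x->s6 s3-y->s7 s4-x->s4 s4-y->s3 s5-x->s5 s5-y->s8 s6-x->s9 s6-y->s8 s7-x->s10 s7-y->s11 s8-x->s8 s8-y->s12 s9-x->s9 s9-y->s7 s10-x->s13 s10-y->s12 s11-x->s14 s11-y->s15 s12-x->s12 s12-y->s16 s13-x->s13 s13-y->s11 s14-x->s17 s14-y->s16 s15-x->s18 s15-y->s15 s16-x->s16 s16-y->s16 s17-x->s17 s17-y->s15 s18-x->s19 s18-y->s16 s19-x->s19 s19-y->s15

Run two small machines in parallel and take their product. One (6 states) tracks the count of `y`s, saturating at 5; the other (4 states) tracks whether and how much of `yxy` has been seen. Each combined state is a pair, one component from each; accept when both components accept.
          x    y  
>  s0     s0   s1 
   s1     s2   s3 
   s2     s4   s5 
   s3     s6   s7 
   s4     s4   s3 
 * s5     s5   s8 
   s6     s9   s8 
   s7    s10  s11 
 * s8     s8  s12 
   s9     s9   s7 
   s10   s13  s12 
   s11   s14  s15 
 * s12   s12  s16 
   s13   s13  s11 
   s14   s17  s16 
   s15   s18  s15 
   s16   s16  s16 
   s17   s17  s15 
   s18   s19  s16 
   s19   s19  s15 
(> = start, * = accepting)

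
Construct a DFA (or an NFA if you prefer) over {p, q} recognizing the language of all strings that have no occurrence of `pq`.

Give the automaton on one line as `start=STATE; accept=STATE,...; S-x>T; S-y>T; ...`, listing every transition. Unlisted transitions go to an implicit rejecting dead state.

start=S0; accept=S0,S1; S0-p>S1; S0-q>S0; S1-p>S1; S1-q>S2; S2-p>S2; S2-q>S2

Track partial matches of the forbidden pattern `pq`. State S2 is a dead state reached once `pq` has occurred; every other state accepts. S0 means no part of `pq` is currently matched.
A 3-state machine:
        p   q  
>* S0   S1  S0 
 * S1   S1  S2 
   S2   S2  S2 
(> = start, * = accepting)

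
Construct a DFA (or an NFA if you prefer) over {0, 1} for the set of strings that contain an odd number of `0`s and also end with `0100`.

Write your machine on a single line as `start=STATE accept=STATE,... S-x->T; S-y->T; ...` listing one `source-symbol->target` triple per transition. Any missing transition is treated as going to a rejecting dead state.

start=S0; accept=S5; S0-0->S1; S0-1->S0; S1-0->S0; S1-1->S2; S2-0->S3; S2-1->S4; S3-0->S5; S3-1->S0; S4-0->S0; S4-1->S4; S5-0->S0; S5-1->S2

Build one automaton per condition and run them in lockstep. One (2 states) tracks the count of `0`s modulo 2; the other (5 states) tracks how much of the suffix `0100` has currently been matched. Each combined state is a pair, one component from each; accept when both components accept. Minimizing collapses redundant product states.
6 states suffice.
        0   1  
>  S0   S1  S0 
   S1   S0  S2 
   S2   S3  S4 
   S3   S5  S0 
   S4   S0  S4 
 * S5   S0  S2 
(> = start, * = accepting)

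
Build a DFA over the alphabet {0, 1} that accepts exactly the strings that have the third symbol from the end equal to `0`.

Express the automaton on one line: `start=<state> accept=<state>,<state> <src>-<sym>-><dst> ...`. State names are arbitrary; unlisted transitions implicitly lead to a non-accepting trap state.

start=q0 accept=q7,q8,q9,q10 q0-0->q1 q0-1->q2 q1-0->q3 q1-1->q4 q2-0->q5 q2-1->q6 q3-0->q7 q3-1->q8 q4-0->q9 q4-1->q10 q5-0->q11 q5-1->q12 q6-0->q13 q6-1->q14 q7-0->q7 q7-1->q8 q8-0->q9 q8-1->q10 q9-0->q11 q9-1->q12 q10-0->q13 q10-1->q14 q11-0->q7 q11-1->q8 q12-0->q9 q12-1->q10 q13-0->q11 q13-1->q12 q14-0->q13 q14-1->q14

A DFA must remember the last 3 symbols (since which symbol is third-to-last isn't known until the input ends). Use one state per possible window of the last ≤3 symbols; accept from those whose window starts with `0`.
With 15 states:
          0    1  
>  q0     q1   q2 
   q1     q3   q4 
   q2     q5   q6 
   q3     q7   q8 
   q4     q9  q10 
   q5    q11  q12 
   q6    q13  q14 
 * q7     q7   q8 
 * q8     q9  q10 
 * q9    q11  q12 
 * q10   q13  q14 
   q11    q7   q8 
   q12    q9  q10 
   q13   q11  q12 
   q14   q13  q14 
(> = start, * = accepting)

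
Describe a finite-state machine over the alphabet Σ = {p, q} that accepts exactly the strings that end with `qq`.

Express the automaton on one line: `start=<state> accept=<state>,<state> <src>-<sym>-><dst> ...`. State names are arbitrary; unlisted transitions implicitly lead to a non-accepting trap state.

Let each state record the length of the longest suffix of the input read so far that is also a prefix of `qq`. s1 means the last symbol is `q`; s2 means the last 2 symbols are `qq`. Accept only at s2, where the string currently ends in `qq`.
        p   q  
>  s0   s0  s1 
   s1   s0  s2 
 * s2   s0  s2 
(> = start, * = accepting)

start=s0 accept=s2 s0-p->s0 s0-q->s1 s1-p->s0 s1-q->s2 s2-p->s0 s2-q->s2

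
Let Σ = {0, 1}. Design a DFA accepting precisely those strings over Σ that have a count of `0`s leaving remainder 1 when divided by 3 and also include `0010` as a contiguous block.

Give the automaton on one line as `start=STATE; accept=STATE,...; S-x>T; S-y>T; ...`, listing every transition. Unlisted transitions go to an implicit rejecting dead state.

start=S0; accept=S12; S0-0>S1; S0-1>S0; S1-0>S2; S1-1>S3; S2-0>S4; S2-1>S5; S3-0>S6; S3-1>S3; S4-0>S7; S4-1>S8; S5-0>S9; S5-1>S10; S6-0>S4; S6-1>S10; S7-0>S2; S7-1>S11; S8-0>S12; S8-1>S0; S9-0>S12; S9-1>S9; S10-0>S13; S10-1>S10; S11-0>S14; S11-1>S3; S12-0>S14; S12-1>S12; S13-0>S7; S13-1>S0; S14-0>S9; S14-1>S14

Handle the two conditions separately and then intersect. The first has 3 states tracking the count of `0`s modulo 3; the second has 5 states tracking whether and how much of `0010` has been seen. A product state is a pair (one from each), accepting exactly when both do.
          0    1  
>  S0     S1   S0 
   S1     S2   S3 
   S2     S4   S5 
   S3     S6   S3 
   S4     S7   S8 
   S5     S9  S10 
   S6     S4  S10 
   S7     S2  S11 
   S8    S12   S0 
   S9    S12   S9 
   S10   S13  S10 
   S11   S14   S3 
 * S12   S14  S12 
   S13    S7   S0 
   S14    S9  S14 
(> = start, * = accepting)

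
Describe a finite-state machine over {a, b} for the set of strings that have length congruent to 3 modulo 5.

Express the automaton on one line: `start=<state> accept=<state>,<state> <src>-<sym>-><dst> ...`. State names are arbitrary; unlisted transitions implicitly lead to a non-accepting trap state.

Count input length modulo 5: every symbol advances one step around the cycle q0 → q1 → q2 → q3 → q4 → q0. Accept at q3.
With 5 states:
        a   b  
>  q0   q1  q1 
   q1   q2  q2 
   q2   q3  q3 
 * q3   q4  q4 
   q4   q0  q0 
(> = start, * = accepting)

start=q0 accept=q3 q0-a->q1 q0-b->q1 q1-a->q2 q1-b->q2 q2-a->q3 q2-b->q3 q3-a->q4 q3-b->q4 q4-a->q0 q4-b->q0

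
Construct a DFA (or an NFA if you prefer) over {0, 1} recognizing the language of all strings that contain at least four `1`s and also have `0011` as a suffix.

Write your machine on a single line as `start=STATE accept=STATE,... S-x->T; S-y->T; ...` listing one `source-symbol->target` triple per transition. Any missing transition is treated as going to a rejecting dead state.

Handle the two conditions separately and then intersect. One (6 states) tracks the count of `1`s, saturating at 5; the other (5 states) tracks how much of the suffix `0011` has currently been matched. Each combined state is a pair, one component from each; accept when both components accept. After merging equivalent states the machine shrinks.
With 7 states:
        0   1  
>  S0   S0  S1 
   S1   S1  S2 
   S2   S3  S2 
   S3   S4  S2 
   S4   S4  S5 
   S5   S3  S6 
 * S6   S3  S2 
(> = start, * = accepting)

start=S0; accept=S6; S0-0->S0; S0-1->S1; S1-0->S1; S1-1->S2; S2-0->S3; S2-1->S2; S3-0->S4; S3-1->S2; S4-0->S4; S4-1->S5; S5-0->S3; S5-1->S6; S6-0->S3; S6-1->S2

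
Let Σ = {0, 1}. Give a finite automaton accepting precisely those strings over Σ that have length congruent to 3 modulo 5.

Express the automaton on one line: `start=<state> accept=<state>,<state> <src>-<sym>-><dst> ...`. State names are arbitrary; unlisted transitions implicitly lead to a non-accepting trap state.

start=s0 accept=s3 s0-0->s1 s0-1->s1 s1-0->s2 s1-1->s2 s2-0->s3 s2-1->s3 s3-0->s4 s3-1->s4 s4-0->s0 s4-1->s0

Count input length modulo 5: every symbol advances one step around the cycle s0 → s1 → s2 → s3 → s4 → s0. Accept at s3.
A 5-state machine:
        0   1  
>  s0   s1  s1 
   s1   s2  s2 
   s2   s3  s3 
 * s3   s4  s4 
   s4   s0  s0 
(> = start, * = accepting)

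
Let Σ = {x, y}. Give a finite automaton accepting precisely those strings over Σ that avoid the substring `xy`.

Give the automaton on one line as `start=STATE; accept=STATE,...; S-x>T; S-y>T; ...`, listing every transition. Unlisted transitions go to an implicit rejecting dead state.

start=q0; accept=q0,q1; q0-x>q1; q0-y>q0; q1-x>q1; q1-y>q2; q2-x>q2; q2-y>q2

Track partial matches of the forbidden pattern `xy`. State q2 is a dead state reached once `xy` has occurred; every other state accepts. q0 means no part of `xy` is currently matched.
3 states suffice.
        x   y  
>* q0   q1  q0 
 * q1   q1  q2 
   q2   q2  q2 
(> = start, * = accepting)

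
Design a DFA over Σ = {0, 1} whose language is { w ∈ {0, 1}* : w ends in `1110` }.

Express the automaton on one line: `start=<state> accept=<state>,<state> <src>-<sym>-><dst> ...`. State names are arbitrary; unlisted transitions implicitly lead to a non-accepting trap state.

Let each state record the length of the longest suffix of the input read so far that is also a prefix of `1110`. q1 means the last symbol is `1`; q2 means the last 2 symbols are `11`; q3 means the last 3 symbols are `111`; q4 means the last 4 symbols are `1110`. Accept only at q4, where the string currently ends in `1110`.
With 5 states:
        0   1  
>  q0   q0  q1 
   q1   q0  q2 
   q2   q0  q3 
   q3   q4  q3 
 * q4   q0  q1 
(> = start, * = accepting)

start=q0 accept=q4 q0-0->q0 q0-1->q1 q1-0->q0 q1-1->q2 q2-0->q0 q2-1->q3 q3-0->q4 q3-1->q3 q4-0->q0 q4-1->q1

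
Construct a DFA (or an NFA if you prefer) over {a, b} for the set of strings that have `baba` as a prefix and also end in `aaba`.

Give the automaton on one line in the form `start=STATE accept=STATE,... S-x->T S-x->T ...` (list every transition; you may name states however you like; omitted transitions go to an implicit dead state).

start=S0 accept=S13 S0-a->S1 S0-b->S2 S1-a->S3 S1-b->S4 S2-a->S5 S2-b->S4 S3-a->S3 S3-b->S6 S4-a->S1 S4-b->S4 S5-a->S3 S5-b->S7 S6-a->S8 S6-b->S4 S7-a->S9 S7-b->S4 S8-a->S3 S8-b->S4 S9-a->S10 S9-b->S11 S10-a->S10 S10-b->S12 S11-a->S9 S11-b->S11 S12-a->S13 S12-b->S11 S13-a->S10 S13-b->S11

Run two small machines in parallel and take their product. One (6 states) tracks whether the input so far still matches the prefix `baba`; the other (5 states) tracks how much of the suffix `aaba` has currently been matched. Each combined state is a pair, one component from each; accept when both components accept.
A 14-state machine:
          a    b  
>  S0     S1   S2 
   S1     S3   S4 
   S2     S5   S4 
   S3     S3   S6 
   S4     S1   S4 
   S5     S3   S7 
   S6     S8   S4 
   S7     S9   S4 
   S8     S3   S4 
   S9    S10  S11 
   S10   S10  S12 
   S11    S9  S11 
   S12   S13  S11 
 * S13   S10  S11 
(> = start, * = accepting)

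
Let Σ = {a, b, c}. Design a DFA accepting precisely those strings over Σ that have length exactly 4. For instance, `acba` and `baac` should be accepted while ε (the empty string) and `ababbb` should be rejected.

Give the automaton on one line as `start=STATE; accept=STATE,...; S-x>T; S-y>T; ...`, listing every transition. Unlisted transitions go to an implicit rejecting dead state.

We only need to distinguish lengths 0, 1, …, 4, and '>4'. Chain S0 → S1 → S2 → S3 → S4 → S5 on every symbol, with S5 looping. Accepting states: {S4}.
        a   b   c  
>  S0   S1  S1  S1 
   S1   S2  S2  S2 
   S2   S3  S3  S3 
   S3   S4  S4  S4 
 * S4   S5  S5  S5 
   S5   S5  S5  S5 
(> = start, * = accepting)

start=S0; accept=S4; S0-a>S1; S0-b>S1; S0-c>S1; S1-a>S2; S1-b>S2; S1-c>S2; S2-a>S3; S2-b>S3; S2-c>S3; S3-a>S4; S3-b>S4; S3-c>S4; S4-a>S5; S4-b>S5; S4-c>S5; S5-a>S5; S5-b>S5; S5-c>S5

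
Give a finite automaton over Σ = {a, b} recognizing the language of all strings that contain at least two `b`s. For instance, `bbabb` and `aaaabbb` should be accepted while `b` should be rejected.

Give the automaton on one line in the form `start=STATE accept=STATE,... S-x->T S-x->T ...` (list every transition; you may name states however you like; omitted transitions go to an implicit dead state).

start=S0 accept=S2,S3 S0-a->S0 S0-b->S1 S1-a->S1 S1-b->S2 S2-a->S2 S2-b->S3 S3-a->S3 S3-b->S3

Only the number of `b`s matters, and only up to 3. Make a chain S0 → S1 → S2 → S3 advanced by each `b` (with S3 absorbing); every other symbol self-loops. The accepting set is {S2, S3}.
4 states suffice.
        a   b  
>  S0   S0  S1 
   S1   S1  S2 
 * S2   S2  S3 
 * S3   S3  S3 
(> = start, * = accepting)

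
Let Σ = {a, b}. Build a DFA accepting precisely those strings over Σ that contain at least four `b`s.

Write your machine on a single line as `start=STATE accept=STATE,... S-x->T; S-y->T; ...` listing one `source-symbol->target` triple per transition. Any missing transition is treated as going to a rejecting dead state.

start=s0; accept=s4,s5; s0-a->s0; s0-b->s1; s1-a->s1; s1-b->s2; s2-a->s2; s2-b->s3; s3-a->s3; s3-b->s4; s4-a->s4; s4-b->s5; s5-a->s5; s5-b->s5

Count `b`s, saturating at 5: states s0 through s4 mean 0 through 4 `b`s seen; s5 means more than 4. Each `b` increments (capped at s5); other symbols loop. Accept from {s4, s5}.
With 6 states:
        a   b  
>  s0   s0  s1 
   s1   s1  s2 
   s2   s2  s3 
   s3   s3  s4 
 * s4   s4  s5 
 * s5   s5  s5 
(> = start, * = accepting)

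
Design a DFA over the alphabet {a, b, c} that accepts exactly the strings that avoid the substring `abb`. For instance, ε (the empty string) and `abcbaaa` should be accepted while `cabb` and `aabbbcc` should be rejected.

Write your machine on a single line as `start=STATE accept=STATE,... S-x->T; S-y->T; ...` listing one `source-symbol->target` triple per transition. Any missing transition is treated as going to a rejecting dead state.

start=s0; accept=s0,s1,s2; s0-a->s1; s0-b->s0; s0-c->s0; s1-a->s1; s1-b->s2; s1-c->s0; s2-a->s1; s2-b->s3; s2-c->s0; s3-a->s3; s3-b->s3; s3-c->s3

This is the complement of 'contains `abb`'. Use the same substring-matching states — s0 through s3 holding how much of `abb` has just been matched — but flip the accepting set: everything except the trap s3 accepts.
4 states suffice.
        a   b   c  
>* s0   s1  s0  s0 
 * s1   s1  s2  s0 
 * s2   s1  s3  s0 
   s3   s3  s3  s3 
(> = start, * = accepting)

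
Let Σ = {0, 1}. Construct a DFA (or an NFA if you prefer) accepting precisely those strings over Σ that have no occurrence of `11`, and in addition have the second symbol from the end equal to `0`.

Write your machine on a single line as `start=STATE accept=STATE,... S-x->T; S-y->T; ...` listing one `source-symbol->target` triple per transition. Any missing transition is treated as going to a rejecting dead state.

start=q0; accept=q3,q4; q0-0->q1; q0-1->q2; q1-0->q3; q1-1->q4; q2-0->q1; q2-1->q5; q3-0->q3; q3-1->q4; q4-0->q1; q4-1->q5; q5-0->q5; q5-1->q5

Handle the two conditions separately and then intersect. The first has 3 states tracking partial matches of the forbidden pattern `11`; the second has 7 states tracking the last 2 symbols read. A product state is a pair (one from each), accepting exactly when both do. Equivalent product states are then merged.
6 states suffice.
        0   1  
>  q0   q1  q2 
   q1   q3  q4 
   q2   q1  q5 
 * q3   q3  q4 
 * q4   q1  q5 
   q5   q5  q5 
(> = start, * = accepting)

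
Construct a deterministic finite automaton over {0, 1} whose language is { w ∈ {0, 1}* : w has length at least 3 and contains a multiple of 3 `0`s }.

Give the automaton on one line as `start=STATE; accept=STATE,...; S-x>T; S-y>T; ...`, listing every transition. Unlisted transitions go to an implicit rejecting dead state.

start=S0; accept=S6,S10; S0-0>S1; S0-1>S2; S1-0>S3; S1-1>S4; S2-0>S4; S2-1>S5; S3-0>S6; S3-1>S7; S4-0>S7; S4-1>S8; S5-0>S8; S5-1>S6; S6-0>S9; S6-1>S10; S7-0>S10; S7-1>S11; S8-0>S11; S8-1>S9; S9-0>S11; S9-1>S9; S10-0>S9; S10-1>S10; S11-0>S10; S11-1>S11

Build one automaton per condition and run them in lockstep. One (5 states) tracks the input length, saturating at 4; the other (3 states) tracks the count of `0`s modulo 3. Each combined state is a pair, one component from each; accept when both components accept.
A 12-state machine:
          0    1  
>  S0     S1   S2 
   S1     S3   S4 
   S2     S4   S5 
   S3     S6   S7 
   S4     S7   S8 
   S5     S8   S6 
 * S6     S9  S10 
   S7    S10  S11 
   S8    S11   S9 
   S9    S11   S9 
 * S10    S9  S10 
   S11   S10  S11 
(> = start, * = accepting)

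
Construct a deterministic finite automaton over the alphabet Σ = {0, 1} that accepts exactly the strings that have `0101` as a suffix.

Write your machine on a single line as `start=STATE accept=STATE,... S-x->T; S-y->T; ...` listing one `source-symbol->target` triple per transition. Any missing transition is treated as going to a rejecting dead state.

Let each state record the length of the longest suffix of the input read so far that is also a prefix of `0101`. q1 means the last symbol is `0`; q2 means the last 2 symbols are `01`; q3 means the last 3 symbols are `010`; q4 means the last 4 symbols are `0101`. Accept only at q4, where the string currently ends in `0101`.
        0   1  
>  q0   q1  q0 
   q1   q1  q2 
   q2   q3  q0 
   q3   q1  q4 
 * q4   q3  q0 
(> = start, * = accepting)

start=q0; accept=q4; q0-0->q1; q0-1->q0; q1-0->q1; q1-1->q2; q2-0->q3; q2-1->q0; q3-0->q1; q3-1->q4; q4-0->q3; q4-1->q0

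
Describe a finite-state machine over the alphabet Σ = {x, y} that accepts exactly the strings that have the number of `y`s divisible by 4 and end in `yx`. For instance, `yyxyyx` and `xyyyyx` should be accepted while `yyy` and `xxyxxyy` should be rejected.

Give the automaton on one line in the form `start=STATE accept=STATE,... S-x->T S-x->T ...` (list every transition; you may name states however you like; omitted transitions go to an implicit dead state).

Build one automaton per condition and run them in lockstep. One (4 states) tracks the count of `y`s modulo 4; the other (3 states) tracks how much of the suffix `yx` has currently been matched. Each combined state is a pair, one component from each; accept when both components accept. After merging equivalent states the machine shrinks.
        x   y  
>  s0   s0  s1 
   s1   s1  s2 
   s2   s2  s3 
   s3   s3  s4 
   s4   s5  s1 
 * s5   s0  s1 
(> = start, * = accepting)

start=s0 accept=s5 s0-x->s0 s0-y->s1 s1-x->s1 s1-y->s2 s2-x->s2 s2-y->s3 s3-x->s3 s3-y->s4 s4-x->s5 s4-y->s1 s5-x->s0 s5-y->s1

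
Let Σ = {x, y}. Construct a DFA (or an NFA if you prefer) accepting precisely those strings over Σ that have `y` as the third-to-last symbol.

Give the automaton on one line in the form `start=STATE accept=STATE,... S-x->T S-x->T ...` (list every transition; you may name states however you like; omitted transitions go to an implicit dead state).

start=q0 accept=q11,q12,q13,q14 q0-x->q1 q0-y->q2 q1-x->q3 q1-y->q4 q2-x->q5 q2-y->q6 q3-x->q7 q3-y->q8 q4-x->q9 q4-y->q10 q5-x->q11 q5-y->q12 q6-x->q13 q6-y->q14 q7-x->q7 q7-y->q8 q8-x->q9 q8-y->q10 q9-x->q11 q9-y->q12 q10-x->q13 q10-y->q14 q11-x->q7 q11-y->q8 q12-x->q9 q12-y->q10 q13-x->q11 q13-y->q12 q14-x->q13 q14-y->q14

A DFA must remember the last 3 symbols (since which symbol is third-to-last isn't known until the input ends). Use one state per possible window of the last ≤3 symbols; accept from those whose window starts with `y`.
A 15-state machine:
          x    y  
>  q0     q1   q2 
   q1     q3   q4 
   q2     q5   q6 
   q3     q7   q8 
   q4     q9  q10 
   q5    q11  q12 
   q6    q13  q14 
   q7     q7   q8 
   q8     q9  q10 
   q9    q11  q12 
   q10   q13  q14 
 * q11    q7   q8 
 * q12    q9  q10 
 * q13   q11  q12 
 * q14   q13  q14 
(> = start, * = accepting)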